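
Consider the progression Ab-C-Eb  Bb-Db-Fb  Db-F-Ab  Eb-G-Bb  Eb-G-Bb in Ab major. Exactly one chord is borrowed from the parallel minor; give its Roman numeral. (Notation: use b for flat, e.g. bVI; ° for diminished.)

The diatonic triads in Ab major are Ab, Bbm, Cm, Db, Eb, Fm, Gdim. Ab–C–Eb = Ab, Db–F–Ab = Db and Eb–G–Bb = Eb are all diatonic. But Bb–Db–Fb is foreign: the diatonic ii on degree 2 is Bbm, whereas Bbdim comes from Ab minor. It is labeled ii°.

ii°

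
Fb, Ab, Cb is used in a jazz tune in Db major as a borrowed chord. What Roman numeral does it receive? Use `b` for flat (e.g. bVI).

bIII

Fb is the lowered form of scale degree 3 in Db major (the diatonic degree 3 is F). Diatonically Db major has Fm (iii) on that degree; Fb–Ab–Cb is instead the major chord native to Db minor, so it takes the label bIII.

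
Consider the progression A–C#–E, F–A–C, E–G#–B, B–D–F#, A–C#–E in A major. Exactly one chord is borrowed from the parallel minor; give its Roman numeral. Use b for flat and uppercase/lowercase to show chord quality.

The diatonic triads in A major are A, Bm, C#m, D, E, F#m, G#dim. Of the given chords, A–C#–E = A, E–G#–B = E and B–D–F# = Bm are diatonic. F–A–C doesn't fit — on degree 6 A major would have F#m (vi). F is the degree-6 chord of A minor, so it is the borrowed bVI.

bVI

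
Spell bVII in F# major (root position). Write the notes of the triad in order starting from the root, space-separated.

bVII is built on the lowered scale degree 7. In F# major degree 7 is E#; lowered it becomes E. Stacking thirds in F# minor on E gives E–G#–B.

E G# B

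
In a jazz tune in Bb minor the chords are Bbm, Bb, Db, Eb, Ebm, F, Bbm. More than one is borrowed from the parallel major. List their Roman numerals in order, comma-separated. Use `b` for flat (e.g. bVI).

In Bb minor (with V from harmonic minor) the diatonic chords are Bbm, Cdim, Db, Ebm, F, Gb, Ab. Bbm, Db, Ebm and F all belong to that set. Bb (Bb–D–F) doesn't fit — on degree 1 Bb minor would have Bbm (i). Bb is the degree-1 chord of Bb major, so it is the borrowed I. But Eb (Eb–G–Bb) is foreign: the diatonic iv on degree 4 is Ebm, whereas Eb comes from Bb major. It is labeled IV.

I, IV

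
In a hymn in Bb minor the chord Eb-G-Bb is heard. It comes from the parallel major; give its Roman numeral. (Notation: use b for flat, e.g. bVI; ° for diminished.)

IV

Eb is scale degree 4 in Bb minor. Diatonically Bb minor has Ebm (iv) on that degree; Eb–G–Bb is instead the major chord native to Bb major, so it takes the label IV.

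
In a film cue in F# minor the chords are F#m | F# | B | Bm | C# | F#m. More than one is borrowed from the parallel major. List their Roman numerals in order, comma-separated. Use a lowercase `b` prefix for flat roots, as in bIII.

In F# minor (with V from harmonic minor) the diatonic chords are F#m, G#dim, A, Bm, C#, D, E. F#m, Bm and C# are all diatonic. But F# (F#–A#–C#) is foreign: the diatonic i on degree 1 is F#m, whereas F# comes from F# major. It is labeled I. B (B–D#–F#) doesn't fit — on degree 4 F# minor would have Bm (iv). B is the degree-4 chord of F# major, so it is the borrowed IV.

I, IV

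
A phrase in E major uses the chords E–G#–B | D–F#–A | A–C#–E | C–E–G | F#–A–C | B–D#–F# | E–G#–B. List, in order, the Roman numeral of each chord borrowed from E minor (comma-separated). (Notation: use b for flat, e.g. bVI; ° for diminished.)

bVII, bVI, ii°

E major has the diatonic set E, F#m, G#m, A, B, C#m, D#dim. Of the given chords, E–G#–B = E, A–C#–E = A and B–D#–F# = B are diatonic. But D–F#–A is foreign: the diatonic vii° on degree 7 is D#dim, whereas D comes from E minor. It is labeled bVII. C–E–G doesn't fit — on degree 6 E major would have C#m (vi). C is the degree-6 chord of E minor, so it is the borrowed bVI. F#–A–C doesn't fit — on degree 2 E major would have F#m (ii). F#dim is the degree-2 chord of E minor, so it is the borrowed ii°.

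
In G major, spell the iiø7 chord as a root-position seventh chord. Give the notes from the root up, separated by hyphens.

A-C-Eb-G

The root, A, is scale degree 2 — the same note in G major and G minor; only the chord quality changes. Building the half-diminished-seventh chord from the parallel minor on A: A–C–Eb–G.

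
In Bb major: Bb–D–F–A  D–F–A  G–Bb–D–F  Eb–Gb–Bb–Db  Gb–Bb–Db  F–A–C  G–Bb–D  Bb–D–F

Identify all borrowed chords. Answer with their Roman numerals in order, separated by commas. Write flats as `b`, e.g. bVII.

In Bb major the diatonic chords are Bb, Cm, Dm, Eb, F, Gm, Adim. Bb–D–F–A = Bbmaj7, D–F–A = Dm, G–Bb–D–F = Gm7, F–A–C = F, G–Bb–D = Gm and Bb–D–F = Bb all belong to that set. Eb–Gb–Bb–Db doesn't fit — on degree 4 Bb major would have Eb (IV). Ebm7 is the degree-4 chord of Bb minor, so it is the borrowed iv7. Gb–Bb–Db is not: scale degree 6 in Bb major carries Gm (vi). In Bb minor the chord on that degree is Gb, so here it functions as bVI, borrowed from the parallel minor.

iv7, bVI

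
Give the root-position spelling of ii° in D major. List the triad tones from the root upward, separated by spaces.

E G Bb

ii° is built on scale degree 2, which is E in both D major and its parallel. Stacking thirds in D minor on E gives E–G–Bb.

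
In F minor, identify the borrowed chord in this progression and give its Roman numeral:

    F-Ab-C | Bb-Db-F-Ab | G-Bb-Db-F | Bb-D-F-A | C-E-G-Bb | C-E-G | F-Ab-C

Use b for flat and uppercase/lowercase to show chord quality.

The diatonic triads in F minor (with V from harmonic minor) are Fm, Gdim, Ab, Bbm, C, Db, Eb. Of the given chords, F–Ab–C = Fm, Bb–Db–F–Ab = Bbm7, G–Bb–Db–F = Gm7b5, C–E–G–Bb = C7 and C–E–G = C are diatonic. Bb–D–F–A is not: scale degree 4 in F minor carries Bbm (iv). In F major the chord on that degree is Bbmaj7, so here it functions as IVmaj7, borrowed from the parallel major.

IVmaj7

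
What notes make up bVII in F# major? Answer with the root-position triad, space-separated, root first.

E G# B

bVII is built on the lowered scale degree 7. In F# major degree 7 is E#; lowered it becomes E. Building the major chord from the parallel minor on E: E–G#–B.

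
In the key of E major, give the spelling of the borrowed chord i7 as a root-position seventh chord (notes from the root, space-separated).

E G B D

The root, E, is scale degree 1 — the same note in E major and E minor; only the chord quality changes. In E minor the chord on E is E–G–B–D.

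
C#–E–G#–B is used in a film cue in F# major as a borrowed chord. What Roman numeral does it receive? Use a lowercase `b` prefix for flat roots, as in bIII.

v7

The root C# is the diatonic 5th degree of F# major; the borrowing shows in the chord quality. Diatonically F# major has C# (V) on that degree; C#–E–G#–B is instead the minor-seventh chord native to F# minor, so it takes the label v7.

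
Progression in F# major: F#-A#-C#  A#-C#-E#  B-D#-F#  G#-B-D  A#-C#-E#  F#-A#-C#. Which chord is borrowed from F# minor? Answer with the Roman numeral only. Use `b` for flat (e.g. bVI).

ii°

The diatonic triads in F# major are F#, G#m, A#m, B, C#, D#m, E#dim. F#–A#–C# = F#, A#–C#–E# = A#m and B–D#–F# = B are all diatonic. But G#–B–D is foreign: the diatonic ii on degree 2 is G#m, whereas G#dim comes from F# minor. It is labeled ii°.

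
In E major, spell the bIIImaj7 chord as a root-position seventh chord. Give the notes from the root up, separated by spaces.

bIIImaj7 is built on the lowered scale degree 3. In E major degree 3 is G#; lowered it becomes G. Building the major-seventh chord from the parallel minor on G: G–B–D–F#.

G B D F#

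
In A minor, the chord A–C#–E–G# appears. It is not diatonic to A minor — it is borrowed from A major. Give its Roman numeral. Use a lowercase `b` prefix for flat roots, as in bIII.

A is scale degree 1 in A minor. A–C#–E–G# is a major-seventh chord — the form found in A major, not the diatonic i (Am). Borrowed into A minor it is written Imaj7.

Imaj7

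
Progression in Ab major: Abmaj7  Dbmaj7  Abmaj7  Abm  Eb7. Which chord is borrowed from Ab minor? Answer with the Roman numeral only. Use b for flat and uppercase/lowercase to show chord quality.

i

The diatonic triads in Ab major are Ab, Bbm, Cm, Db, Eb, Fm, Gdim. Abmaj7, Dbmaj7 and Eb7 are all diatonic. But Abm (Ab–Cb–Eb) is foreign: the diatonic I on degree 1 is Ab, whereas Abm comes from Ab minor. It is labeled i.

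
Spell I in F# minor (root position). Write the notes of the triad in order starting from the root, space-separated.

F# A# C#

I is built on scale degree 1, which is F# in both F# minor and its parallel. Stacking thirds in F# major on F# gives F#–A#–C#.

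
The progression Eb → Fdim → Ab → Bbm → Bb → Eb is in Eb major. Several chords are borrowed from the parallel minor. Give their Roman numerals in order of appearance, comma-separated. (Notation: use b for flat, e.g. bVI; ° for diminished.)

ii°, v

The diatonic triads in Eb major are Eb, Fm, Gm, Ab, Bb, Cm, Ddim. Eb, Ab and Bb all belong to that set. Fdim (F–Ab–Cb) is not: scale degree 2 in Eb major carries Fm (ii). In Eb minor the chord on that degree is Fdim, so here it functions as ii°, borrowed from the parallel minor. Bbm (Bb–Db–F) is not: scale degree 5 in Eb major carries Bb (V). In Eb minor the chord on that degree is Bbm, so here it functions as v, borrowed from the parallel minor.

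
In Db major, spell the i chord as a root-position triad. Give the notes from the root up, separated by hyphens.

Db-Fb-Ab

i is built on scale degree 1, which is Db in both Db major and its parallel. In Db minor the chord on Db is Db–Fb–Ab.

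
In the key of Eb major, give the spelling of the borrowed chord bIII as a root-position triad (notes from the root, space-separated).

Scale degree 3 in Eb major is G. bIII uses the lowered form, Gb, taken from Eb minor. Stacking thirds in Eb minor on Gb gives Gb–Bb–Db.

Gb Bb Db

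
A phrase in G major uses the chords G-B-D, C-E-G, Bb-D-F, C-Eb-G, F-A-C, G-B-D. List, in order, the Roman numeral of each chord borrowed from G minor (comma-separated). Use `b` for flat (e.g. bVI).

bIII, iv, bVII

G major has the diatonic set G, Am, Bm, C, D, Em, F#dim. G–B–D = G and C–E–G = C both belong to that set. But Bb–D–F is foreign: the diatonic iii on degree 3 is Bm, whereas Bb comes from G minor. It is labeled bIII. But C–Eb–G is foreign: the diatonic IV on degree 4 is C, whereas Cm comes from G minor. It is labeled iv. But F–A–C is foreign: the diatonic vii° on degree 7 is F#dim, whereas F comes from G minor. It is labeled bVII.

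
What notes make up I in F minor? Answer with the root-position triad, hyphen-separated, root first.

F-A-C

I is built on scale degree 1, which is F in both F minor and its parallel. Building the major chord from the parallel major on F: F–A–C.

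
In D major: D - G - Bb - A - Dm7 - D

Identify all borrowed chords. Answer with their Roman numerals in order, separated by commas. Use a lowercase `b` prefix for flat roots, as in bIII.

bVI, i7

D major has the diatonic set D, Em, F#m, G, A, Bm, C#dim. D, G and A all belong to that set. Bb (Bb–D–F) is not: scale degree 6 in D major carries Bm (vi). In D minor the chord on that degree is Bb, so here it functions as bVI, borrowed from the parallel minor. Dm7 (D–F–A–C) doesn't fit — on degree 1 D major would have D (I). Dm7 is the degree-1 chord of D minor, so it is the borrowed i7.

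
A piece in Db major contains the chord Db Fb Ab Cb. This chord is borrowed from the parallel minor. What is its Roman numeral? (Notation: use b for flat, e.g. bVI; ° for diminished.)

i7

Db is scale degree 1 in Db major. Db–Fb–Ab–Cb is a minor-seventh chord — the form found in Db minor, not the diatonic I (Db). Borrowed into Db major it is written i7.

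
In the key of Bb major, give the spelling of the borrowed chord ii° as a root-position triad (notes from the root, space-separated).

ii° is built on scale degree 2, which is C in both Bb major and its parallel. Building the diminished chord from the parallel minor on C: C–Eb–Gb.

C Eb Gb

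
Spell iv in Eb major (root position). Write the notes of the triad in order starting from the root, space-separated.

Ab Cb Eb

The root, Ab, is scale degree 4 — the same note in Eb major and Eb minor; only the chord quality changes. In Eb minor the chord on Ab is Ab–Cb–Eb.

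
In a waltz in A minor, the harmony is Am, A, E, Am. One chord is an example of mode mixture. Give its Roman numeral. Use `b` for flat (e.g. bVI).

In A minor (with V from harmonic minor) the diatonic chords are Am, Bdim, C, Dm, E, F, G. Am and E both belong to that set. A (A–C#–E) is not: scale degree 1 in A minor carries Am (i). In A major the chord on that degree is A, so here it functions as I, borrowed from the parallel major.

I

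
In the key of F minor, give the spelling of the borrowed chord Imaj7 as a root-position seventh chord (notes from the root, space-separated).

F A C E

Imaj7 is built on scale degree 1, which is F in both F minor and its parallel. Stacking thirds in F major on F gives F–A–C–E.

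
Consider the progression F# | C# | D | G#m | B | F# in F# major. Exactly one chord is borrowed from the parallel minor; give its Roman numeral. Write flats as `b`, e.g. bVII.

The diatonic triads in F# major are F#, G#m, A#m, B, C#, D#m, E#dim. F#, C#, G#m and B all belong to that set. D (D–F#–A) doesn't fit — on degree 6 F# major would have D#m (vi). D is the degree-6 chord of F# minor, so it is the borrowed bVI.

bVI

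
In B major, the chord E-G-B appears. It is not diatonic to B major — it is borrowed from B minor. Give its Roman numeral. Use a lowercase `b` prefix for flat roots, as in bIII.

The root E is the diatonic 4th degree of B major; the borrowing shows in the chord quality. E–G–B is a minor chord — the form found in B minor, not the diatonic IV (E). Borrowed into B major it is written iv.

iv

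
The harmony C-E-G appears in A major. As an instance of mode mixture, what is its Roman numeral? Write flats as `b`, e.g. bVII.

bIII

The root C is the lowered 3rd scale degree — diatonically A major has C# there. The diatonic chord on degree 3 would be C#m (iii), but C–E–G is the major chord from A minor. As a borrowed chord it is labeled bIII.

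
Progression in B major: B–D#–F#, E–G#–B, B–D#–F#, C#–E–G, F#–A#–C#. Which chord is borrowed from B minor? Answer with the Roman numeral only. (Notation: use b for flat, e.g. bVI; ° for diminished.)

In B major the diatonic chords are B, C#m, D#m, E, F#, G#m, A#dim. B–D#–F# = B, E–G#–B = E and F#–A#–C# = F# are all diatonic. C#–E–G doesn't fit — on degree 2 B major would have C#m (ii). C#dim is the degree-2 chord of B minor, so it is the borrowed ii°.

ii°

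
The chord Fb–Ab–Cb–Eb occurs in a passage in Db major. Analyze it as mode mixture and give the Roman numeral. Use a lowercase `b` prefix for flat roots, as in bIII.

Fb is the lowered form of scale degree 3 in Db major (the diatonic degree 3 is F). The diatonic chord on degree 3 would be Fm (iii), but Fb–Ab–Cb–Eb is the major-seventh chord from Db minor. As a borrowed chord it is labeled bIIImaj7.

bIIImaj7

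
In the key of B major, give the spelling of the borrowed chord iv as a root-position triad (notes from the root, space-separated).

The root, E, is scale degree 4 — the same note in B major and B minor; only the chord quality changes. Stacking thirds in B minor on E gives E–G–B.

E G B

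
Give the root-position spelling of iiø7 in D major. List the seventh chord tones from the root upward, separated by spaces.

iiø7 is built on scale degree 2, which is E in both D major and its parallel. In D minor the chord on E is E–G–Bb–D.

E G Bb D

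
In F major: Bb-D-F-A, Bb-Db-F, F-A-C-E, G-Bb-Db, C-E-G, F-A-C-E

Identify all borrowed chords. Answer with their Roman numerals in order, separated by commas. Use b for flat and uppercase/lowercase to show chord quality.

The diatonic triads in F major are F, Gm, Am, Bb, C, Dm, Edim. Bb–D–F–A = Bbmaj7, F–A–C–E = Fmaj7 and C–E–G = C all belong to that set. But Bb–Db–F is foreign: the diatonic IV on degree 4 is Bb, whereas Bbm comes from F minor. It is labeled iv. But G–Bb–Db is foreign: the diatonic ii on degree 2 is Gm, whereas Gdim comes from F minor. It is labeled ii°.

iv, ii°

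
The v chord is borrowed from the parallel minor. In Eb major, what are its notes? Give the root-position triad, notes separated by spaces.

v is built on scale degree 5, which is Bb in both Eb major and its parallel. In Eb minor the chord on Bb is Bb–Db–F.

Bb Db F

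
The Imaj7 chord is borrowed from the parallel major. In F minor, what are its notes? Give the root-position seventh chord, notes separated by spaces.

F A C E

The root, F, is scale degree 1 — the same note in F minor and F major; only the chord quality changes. Building the major-seventh chord from the parallel major on F: F–A–C–E.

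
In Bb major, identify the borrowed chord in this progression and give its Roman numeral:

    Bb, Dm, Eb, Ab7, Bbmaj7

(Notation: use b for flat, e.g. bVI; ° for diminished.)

bVII7

Bb major has the diatonic set Bb, Cm, Dm, Eb, F, Gm, Adim. Bb, Dm, Eb and Bbmaj7 all belong to that set. Ab7 (Ab–C–Eb–Gb) doesn't fit — on degree 7 Bb major would have Adim (vii°). Ab7 is the degree-7 chord of Bb minor, so it is the borrowed bVII7.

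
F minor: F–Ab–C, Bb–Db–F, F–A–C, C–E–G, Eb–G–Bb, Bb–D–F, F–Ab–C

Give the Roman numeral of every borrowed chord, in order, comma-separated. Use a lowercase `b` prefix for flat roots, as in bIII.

In F minor (with V from harmonic minor) the diatonic chords are Fm, Gdim, Ab, Bbm, C, Db, Eb. F–Ab–C = Fm, Bb–Db–F = Bbm, C–E–G = C and Eb–G–Bb = Eb are all diatonic. F–A–C doesn't fit — on degree 1 F minor would have Fm (i). F is the degree-1 chord of F major, so it is the borrowed I. Bb–D–F doesn't fit — on degree 4 F minor would have Bbm (iv). Bb is the degree-4 chord of F major, so it is the borrowed IV.

I, IV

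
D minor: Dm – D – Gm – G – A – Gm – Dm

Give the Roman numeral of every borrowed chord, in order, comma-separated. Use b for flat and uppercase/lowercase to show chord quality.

I, IV

D minor has the diatonic set Dm, Edim, F, Gm, A, Bb, C (with V from harmonic minor). Of the given chords, Dm, Gm and A are diatonic. But D (D–F#–A) is foreign: the diatonic i on degree 1 is Dm, whereas D comes from D major. It is labeled I. G (G–B–D) is not: scale degree 4 in D minor carries Gm (iv). In D major the chord on that degree is G, so here it functions as IV, borrowed from the parallel major.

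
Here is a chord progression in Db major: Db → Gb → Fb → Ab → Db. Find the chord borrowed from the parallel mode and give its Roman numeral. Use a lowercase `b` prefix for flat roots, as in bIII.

bIII

Db major has the diatonic set Db, Ebm, Fm, Gb, Ab, Bbm, Cdim. Of the given chords, Db, Gb and Ab are diatonic. Fb (Fb–Ab–Cb) doesn't fit — on degree 3 Db major would have Fm (iii). Fb is the degree-3 chord of Db minor, so it is the borrowed bIII.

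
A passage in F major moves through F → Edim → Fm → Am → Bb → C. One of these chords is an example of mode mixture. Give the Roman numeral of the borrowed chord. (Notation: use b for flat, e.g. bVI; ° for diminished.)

i

In F major the diatonic chords are F, Gm, Am, Bb, C, Dm, Edim. F, Edim, Am, Bb and C are all diatonic. Fm (F–Ab–C) doesn't fit — on degree 1 F major would have F (I). Fm is the degree-1 chord of F minor, so it is the borrowed i.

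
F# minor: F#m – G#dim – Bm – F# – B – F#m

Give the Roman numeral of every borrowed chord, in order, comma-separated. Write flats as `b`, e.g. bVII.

I, IV

The diatonic triads in F# minor (with V from harmonic minor) are F#m, G#dim, A, Bm, C#, D, E. F#m, G#dim and Bm all belong to that set. But F# (F#–A#–C#) is foreign: the diatonic i on degree 1 is F#m, whereas F# comes from F# major. It is labeled I. B (B–D#–F#) doesn't fit — on degree 4 F# minor would have Bm (iv). B is the degree-4 chord of F# major, so it is the borrowed IV.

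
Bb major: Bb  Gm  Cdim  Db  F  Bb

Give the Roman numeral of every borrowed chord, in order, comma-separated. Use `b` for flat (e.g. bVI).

In Bb major the diatonic chords are Bb, Cm, Dm, Eb, F, Gm, Adim. Of the given chords, Bb, Gm and F are diatonic. Cdim (C–Eb–Gb) is not: scale degree 2 in Bb major carries Cm (ii). In Bb minor the chord on that degree is Cdim, so here it functions as ii°, borrowed from the parallel minor. Db (Db–F–Ab) is not: scale degree 3 in Bb major carries Dm (iii). In Bb minor the chord on that degree is Db, so here it functions as bIII, borrowed from the parallel minor.

ii°, bIII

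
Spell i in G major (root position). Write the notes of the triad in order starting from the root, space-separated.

G Bb D

i is built on scale degree 1, which is G in both G major and its parallel. Building the minor chord from the parallel minor on G: G–Bb–D.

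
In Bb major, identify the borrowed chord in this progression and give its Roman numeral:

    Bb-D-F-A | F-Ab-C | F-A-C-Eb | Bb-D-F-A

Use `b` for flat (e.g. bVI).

v

The diatonic triads in Bb major are Bb, Cm, Dm, Eb, F, Gm, Adim. Bb–D–F–A = Bbmaj7 and F–A–C–Eb = F7 are both diatonic. F–Ab–C doesn't fit — on degree 5 Bb major would have F (V). Fm is the degree-5 chord of Bb minor, so it is the borrowed v.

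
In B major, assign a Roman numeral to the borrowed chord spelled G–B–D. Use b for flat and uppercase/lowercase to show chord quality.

bVI

In B major scale degree 6 is G#; G is its lowered form, from B minor. Diatonically B major has G#m (vi) on that degree; G–B–D is instead the major chord native to B minor, so it takes the label bVI.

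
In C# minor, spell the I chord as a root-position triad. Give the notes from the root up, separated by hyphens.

C#-E#-G#

The root, C#, is scale degree 1 — the same note in C# minor and C# major; only the chord quality changes. In C# major the chord on C# is C#–E#–G#.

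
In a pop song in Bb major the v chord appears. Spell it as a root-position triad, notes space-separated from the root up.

v is built on scale degree 5, which is F in both Bb major and its parallel. Building the minor chord from the parallel minor on F: F–Ab–C.

F Ab C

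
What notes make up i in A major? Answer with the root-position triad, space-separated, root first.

i is built on scale degree 1, which is A in both A major and its parallel. In A minor the chord on A is A–C–E.

A C E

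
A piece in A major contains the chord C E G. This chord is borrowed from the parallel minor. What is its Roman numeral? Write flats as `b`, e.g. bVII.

In A major scale degree 3 is C#; C is its lowered form, from A minor. Diatonically A major has C#m (iii) on that degree; C–E–G is instead the major chord native to A minor, so it takes the label bIII.

bIII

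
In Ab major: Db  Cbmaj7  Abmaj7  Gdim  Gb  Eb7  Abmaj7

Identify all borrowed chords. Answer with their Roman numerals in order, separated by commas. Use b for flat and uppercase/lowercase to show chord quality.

bIIImaj7, bVII

The diatonic triads in Ab major are Ab, Bbm, Cm, Db, Eb, Fm, Gdim. Db, Abmaj7, Gdim and Eb7 are all diatonic. Cbmaj7 (Cb–Eb–Gb–Bb) doesn't fit — on degree 3 Ab major would have Cm (iii). Cbmaj7 is the degree-3 chord of Ab minor, so it is the borrowed bIIImaj7. Gb (Gb–Bb–Db) is not: scale degree 7 in Ab major carries Gdim (vii°). In Ab minor the chord on that degree is Gb, so here it functions as bVII, borrowed from the parallel minor.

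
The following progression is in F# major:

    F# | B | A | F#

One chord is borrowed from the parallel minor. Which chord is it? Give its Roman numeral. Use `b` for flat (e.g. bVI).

In F# major the diatonic chords are F#, G#m, A#m, B, C#, D#m, E#dim. Of the given chords, F# and B are diatonic. A (A–C#–E) doesn't fit — on degree 3 F# major would have A#m (iii). A is the degree-3 chord of F# minor, so it is the borrowed bIII.

bIII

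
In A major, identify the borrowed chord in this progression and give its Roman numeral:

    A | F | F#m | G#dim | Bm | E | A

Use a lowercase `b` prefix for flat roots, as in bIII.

The diatonic triads in A major are A, Bm, C#m, D, E, F#m, G#dim. A, F#m, G#dim, Bm and E all belong to that set. F (F–A–C) doesn't fit — on degree 6 A major would have F#m (vi). F is the degree-6 chord of A minor, so it is the borrowed bVI.

bVI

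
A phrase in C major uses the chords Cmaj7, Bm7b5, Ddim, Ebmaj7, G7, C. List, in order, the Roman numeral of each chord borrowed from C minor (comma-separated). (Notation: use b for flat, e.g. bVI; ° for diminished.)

The diatonic triads in C major are C, Dm, Em, F, G, Am, Bdim. Of the given chords, Cmaj7, Bm7b5, G7 and C are diatonic. But Ddim (D–F–Ab) is foreign: the diatonic ii on degree 2 is Dm, whereas Ddim comes from C minor. It is labeled ii°. Ebmaj7 (Eb–G–Bb–D) is not: scale degree 3 in C major carries Em (iii). In C minor the chord on that degree is Ebmaj7, so here it functions as bIIImaj7, borrowed from the parallel minor.

ii°, bIIImaj7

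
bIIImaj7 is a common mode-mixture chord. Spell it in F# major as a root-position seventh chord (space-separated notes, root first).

A C# E G#

bIIImaj7 is built on the lowered scale degree 3. In F# major degree 3 is A#; lowered it becomes A. Stacking thirds in F# minor on A gives A–C#–E–G#.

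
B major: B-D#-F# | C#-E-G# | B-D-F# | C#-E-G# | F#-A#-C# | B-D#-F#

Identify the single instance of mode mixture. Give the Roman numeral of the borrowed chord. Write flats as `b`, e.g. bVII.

In B major the diatonic chords are B, C#m, D#m, E, F#, G#m, A#dim. B–D#–F# = B, C#–E–G# = C#m and F#–A#–C# = F# are all diatonic. B–D–F# doesn't fit — on degree 1 B major would have B (I). Bm is the degree-1 chord of B minor, so it is the borrowed i.

i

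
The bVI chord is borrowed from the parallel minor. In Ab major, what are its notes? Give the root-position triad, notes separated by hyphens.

bVI is built on the lowered scale degree 6. In Ab major degree 6 is F; lowered it becomes Fb. In Ab minor the chord on Fb is Fb–Ab–Cb.

Fb-Ab-Cb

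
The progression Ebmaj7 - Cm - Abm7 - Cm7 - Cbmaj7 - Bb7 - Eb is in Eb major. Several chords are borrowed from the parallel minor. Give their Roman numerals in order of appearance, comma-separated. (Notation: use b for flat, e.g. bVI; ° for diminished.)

In Eb major the diatonic chords are Eb, Fm, Gm, Ab, Bb, Cm, Ddim. Ebmaj7, Cm, Cm7, Bb7 and Eb all belong to that set. But Abm7 (Ab–Cb–Eb–Gb) is foreign: the diatonic IV on degree 4 is Ab, whereas Abm7 comes from Eb minor. It is labeled iv7. But Cbmaj7 (Cb–Eb–Gb–Bb) is foreign: the diatonic vi on degree 6 is Cm, whereas Cbmaj7 comes from Eb minor. It is labeled bVImaj7.

iv7, bVImaj7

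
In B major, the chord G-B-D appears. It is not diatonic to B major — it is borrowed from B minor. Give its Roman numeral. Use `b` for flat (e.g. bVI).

In B major scale degree 6 is G#; G is its lowered form, from B minor. Diatonically B major has G#m (vi) on that degree; G–B–D is instead the major chord native to B minor, so it takes the label bVI.

bVI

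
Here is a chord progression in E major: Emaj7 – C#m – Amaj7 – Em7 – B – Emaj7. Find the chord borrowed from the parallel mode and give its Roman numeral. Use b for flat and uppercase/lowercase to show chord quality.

In E major the diatonic chords are E, F#m, G#m, A, B, C#m, D#dim. Of the given chords, Emaj7, C#m, Amaj7 and B are diatonic. Em7 (E–G–B–D) doesn't fit — on degree 1 E major would have E (I). Em7 is the degree-1 chord of E minor, so it is the borrowed i7.

i7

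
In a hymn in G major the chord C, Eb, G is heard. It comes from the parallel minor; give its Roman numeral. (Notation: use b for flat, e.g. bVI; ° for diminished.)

C is scale degree 4 in G major. Diatonically G major has C (IV) on that degree; C–Eb–G is instead the minor chord native to G minor, so it takes the label iv.

iv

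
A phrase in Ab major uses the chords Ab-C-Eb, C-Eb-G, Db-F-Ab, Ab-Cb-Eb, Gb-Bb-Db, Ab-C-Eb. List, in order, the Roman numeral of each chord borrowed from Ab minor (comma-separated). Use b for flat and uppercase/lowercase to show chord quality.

Ab major has the diatonic set Ab, Bbm, Cm, Db, Eb, Fm, Gdim. Of the given chords, Ab–C–Eb = Ab, C–Eb–G = Cm and Db–F–Ab = Db are diatonic. Ab–Cb–Eb is not: scale degree 1 in Ab major carries Ab (I). In Ab minor the chord on that degree is Abm, so here it functions as i, borrowed from the parallel minor. But Gb–Bb–Db is foreign: the diatonic vii° on degree 7 is Gdim, whereas Gb comes from Ab minor. It is labeled bVII.

i, bVII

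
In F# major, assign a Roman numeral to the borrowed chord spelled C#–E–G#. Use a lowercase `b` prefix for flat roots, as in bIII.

v

C# is scale degree 5 in F# major. C#–E–G# is a minor chord — the form found in F# minor, not the diatonic V (C#). Borrowed into F# major it is written v.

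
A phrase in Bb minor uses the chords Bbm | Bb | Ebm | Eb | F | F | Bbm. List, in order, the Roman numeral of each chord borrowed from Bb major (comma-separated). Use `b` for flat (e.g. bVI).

I, IV

In Bb minor (with V from harmonic minor) the diatonic chords are Bbm, Cdim, Db, Ebm, F, Gb, Ab. Bbm, Ebm and F are all diatonic. Bb (Bb–D–F) doesn't fit — on degree 1 Bb minor would have Bbm (i). Bb is the degree-1 chord of Bb major, so it is the borrowed I. Eb (Eb–G–Bb) is not: scale degree 4 in Bb minor carries Ebm (iv). In Bb major the chord on that degree is Eb, so here it functions as IV, borrowed from the parallel major.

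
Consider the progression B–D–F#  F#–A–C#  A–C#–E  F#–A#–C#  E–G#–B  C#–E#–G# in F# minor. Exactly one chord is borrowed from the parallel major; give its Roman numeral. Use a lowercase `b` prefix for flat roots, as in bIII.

F# minor has the diatonic set F#m, G#dim, A, Bm, C#, D, E (with V from harmonic minor). Of the given chords, B–D–F# = Bm, F#–A–C# = F#m, A–C#–E = A, E–G#–B = E and C#–E#–G# = C# are diatonic. F#–A#–C# doesn't fit — on degree 1 F# minor would have F#m (i). F# is the degree-1 chord of F# major, so it is the borrowed I.

I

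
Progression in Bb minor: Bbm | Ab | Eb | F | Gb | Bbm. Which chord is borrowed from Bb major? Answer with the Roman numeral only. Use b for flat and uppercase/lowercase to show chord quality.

In Bb minor (with V from harmonic minor) the diatonic chords are Bbm, Cdim, Db, Ebm, F, Gb, Ab. Bbm, Ab, F and Gb are all diatonic. But Eb (Eb–G–Bb) is foreign: the diatonic iv on degree 4 is Ebm, whereas Eb comes from Bb major. It is labeled IV.

IV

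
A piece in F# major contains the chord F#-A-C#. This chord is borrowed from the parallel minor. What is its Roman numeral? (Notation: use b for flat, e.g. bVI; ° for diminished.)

F# is scale degree 1 in F# major. F#–A–C# is a minor chord — the form found in F# minor, not the diatonic I (F#). Borrowed into F# major it is written i.

i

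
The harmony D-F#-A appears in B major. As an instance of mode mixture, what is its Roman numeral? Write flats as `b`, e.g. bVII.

bIII

D is the lowered form of scale degree 3 in B major (the diatonic degree 3 is D#). D–F#–A is a major chord — the form found in B minor, not the diatonic iii (D#m). Borrowed into B major it is written bIII.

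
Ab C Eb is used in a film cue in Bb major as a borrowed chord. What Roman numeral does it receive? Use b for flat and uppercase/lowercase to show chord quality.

bVII

In Bb major scale degree 7 is A; Ab is its lowered form, from Bb minor. Diatonically Bb major has Adim (vii°) on that degree; Ab–C–Eb is instead the major chord native to Bb minor, so it takes the label bVII.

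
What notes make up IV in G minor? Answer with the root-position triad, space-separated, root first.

C E G

The root, C, is scale degree 4 — the same note in G minor and G major; only the chord quality changes. In G major the chord on C is C–E–G.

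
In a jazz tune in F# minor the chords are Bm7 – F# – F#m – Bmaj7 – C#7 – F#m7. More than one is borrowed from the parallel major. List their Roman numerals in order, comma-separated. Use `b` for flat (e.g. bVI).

The diatonic triads in F# minor (with V from harmonic minor) are F#m, G#dim, A, Bm, C#, D, E. Bm7, F#m, C#7 and F#m7 all belong to that set. F# (F#–A#–C#) doesn't fit — on degree 1 F# minor would have F#m (i). F# is the degree-1 chord of F# major, so it is the borrowed I. Bmaj7 (B–D#–F#–A#) is not: scale degree 4 in F# minor carries Bm (iv). In F# major the chord on that degree is Bmaj7, so here it functions as IVmaj7, borrowed from the parallel major.

I, IVmaj7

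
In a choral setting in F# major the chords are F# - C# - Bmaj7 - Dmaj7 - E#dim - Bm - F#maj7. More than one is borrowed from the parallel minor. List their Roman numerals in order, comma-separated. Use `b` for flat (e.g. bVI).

In F# major the diatonic chords are F#, G#m, A#m, B, C#, D#m, E#dim. F#, C#, Bmaj7, E#dim and F#maj7 all belong to that set. Dmaj7 (D–F#–A–C#) is not: scale degree 6 in F# major carries D#m (vi). In F# minor the chord on that degree is Dmaj7, so here it functions as bVImaj7, borrowed from the parallel minor. Bm (B–D–F#) doesn't fit — on degree 4 F# major would have B (IV). Bm is the degree-4 chord of F# minor, so it is the borrowed iv.

bVImaj7, iv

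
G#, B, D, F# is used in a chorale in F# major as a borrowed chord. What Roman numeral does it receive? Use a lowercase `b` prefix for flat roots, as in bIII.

The root G# is the diatonic 2nd degree of F# major; the borrowing shows in the chord quality. The diatonic chord on degree 2 would be G#m (ii), but G#–B–D–F# is the half-diminished-seventh chord from F# minor. As a borrowed chord it is labeled iiø7.

iiø7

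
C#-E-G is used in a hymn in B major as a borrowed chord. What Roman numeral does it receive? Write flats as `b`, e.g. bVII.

C# is scale degree 2 in B major. The diatonic chord on degree 2 would be C#m (ii), but C#–E–G is the diminished chord from B minor. As a borrowed chord it is labeled ii°.

ii°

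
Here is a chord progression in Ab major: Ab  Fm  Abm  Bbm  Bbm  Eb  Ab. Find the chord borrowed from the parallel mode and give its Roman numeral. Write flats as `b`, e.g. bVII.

i

In Ab major the diatonic chords are Ab, Bbm, Cm, Db, Eb, Fm, Gdim. Ab, Fm, Bbm and Eb all belong to that set. But Abm (Ab–Cb–Eb) is foreign: the diatonic I on degree 1 is Ab, whereas Abm comes from Ab minor. It is labeled i.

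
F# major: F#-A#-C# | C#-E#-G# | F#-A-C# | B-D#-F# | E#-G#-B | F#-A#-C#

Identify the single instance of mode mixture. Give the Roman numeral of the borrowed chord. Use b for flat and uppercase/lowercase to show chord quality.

i

The diatonic triads in F# major are F#, G#m, A#m, B, C#, D#m, E#dim. F#–A#–C# = F#, C#–E#–G# = C#, B–D#–F# = B and E#–G#–B = E#dim are all diatonic. But F#–A–C# is foreign: the diatonic I on degree 1 is F#, whereas F#m comes from F# minor. It is labeled i.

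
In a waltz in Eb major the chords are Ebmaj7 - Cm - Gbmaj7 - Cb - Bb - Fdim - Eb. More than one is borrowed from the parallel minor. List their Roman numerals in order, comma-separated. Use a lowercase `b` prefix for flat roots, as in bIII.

In Eb major the diatonic chords are Eb, Fm, Gm, Ab, Bb, Cm, Ddim. Ebmaj7, Cm, Bb and Eb all belong to that set. But Gbmaj7 (Gb–Bb–Db–F) is foreign: the diatonic iii on degree 3 is Gm, whereas Gbmaj7 comes from Eb minor. It is labeled bIIImaj7. But Cb (Cb–Eb–Gb) is foreign: the diatonic vi on degree 6 is Cm, whereas Cb comes from Eb minor. It is labeled bVI. Fdim (F–Ab–Cb) is not: scale degree 2 in Eb major carries Fm (ii). In Eb minor the chord on that degree is Fdim, so here it functions as ii°, borrowed from the parallel minor.

bIIImaj7, bVI, ii°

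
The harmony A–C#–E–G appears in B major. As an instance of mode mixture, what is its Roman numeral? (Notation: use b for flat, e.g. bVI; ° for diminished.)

A is the lowered form of scale degree 7 in B major (the diatonic degree 7 is A#). The diatonic chord on degree 7 would be A#dim (vii°), but A–C#–E–G is the dominant-seventh chord from B minor. As a borrowed chord it is labeled bVII7.

bVII7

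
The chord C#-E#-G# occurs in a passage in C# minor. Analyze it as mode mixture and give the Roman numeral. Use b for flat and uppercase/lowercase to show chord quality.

I

C# is scale degree 1 in C# minor. C#–E#–G# is a major chord — the form found in C# major, not the diatonic i (C#m). Borrowed into C# minor it is written I.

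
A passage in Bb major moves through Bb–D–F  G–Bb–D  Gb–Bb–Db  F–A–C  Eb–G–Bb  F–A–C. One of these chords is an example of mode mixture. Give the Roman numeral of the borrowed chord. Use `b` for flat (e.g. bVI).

bVI

Bb major has the diatonic set Bb, Cm, Dm, Eb, F, Gm, Adim. Bb–D–F = Bb, G–Bb–D = Gm, F–A–C = F and Eb–G–Bb = Eb all belong to that set. But Gb–Bb–Db is foreign: the diatonic vi on degree 6 is Gm, whereas Gb comes from Bb minor. It is labeled bVI.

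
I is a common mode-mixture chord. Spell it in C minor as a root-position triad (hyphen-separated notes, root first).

C-E-G

The root, C, is scale degree 1 — the same note in C minor and C major; only the chord quality changes. Building the major chord from the parallel major on C: C–E–G.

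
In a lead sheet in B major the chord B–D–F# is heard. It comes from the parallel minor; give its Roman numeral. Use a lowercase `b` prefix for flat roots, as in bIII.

B is scale degree 1 in B major. Diatonically B major has B (I) on that degree; B–D–F# is instead the minor chord native to B minor, so it takes the label i.

i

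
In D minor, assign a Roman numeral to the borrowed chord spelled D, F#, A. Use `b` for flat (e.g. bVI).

I

The root D is the diatonic 1st degree of D minor; the borrowing shows in the chord quality. D–F#–A is a major chord — the form found in D major, not the diatonic i (Dm). Borrowed into D minor it is written I.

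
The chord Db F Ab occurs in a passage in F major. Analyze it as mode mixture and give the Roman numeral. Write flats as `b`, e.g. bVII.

In F major scale degree 6 is D; Db is its lowered form, from F minor. Db–F–Ab is a major chord — the form found in F minor, not the diatonic vi (Dm). Borrowed into F major it is written bVI.

bVI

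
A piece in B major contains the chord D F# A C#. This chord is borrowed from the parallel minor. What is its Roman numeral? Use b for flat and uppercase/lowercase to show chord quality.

The root D is the lowered 3rd scale degree — diatonically B major has D# there. Diatonically B major has D#m (iii) on that degree; D–F#–A–C# is instead the major-seventh chord native to B minor, so it takes the label bIIImaj7.

bIIImaj7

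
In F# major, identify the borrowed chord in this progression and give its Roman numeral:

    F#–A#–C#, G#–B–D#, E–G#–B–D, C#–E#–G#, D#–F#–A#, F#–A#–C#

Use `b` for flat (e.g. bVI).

F# major has the diatonic set F#, G#m, A#m, B, C#, D#m, E#dim. F#–A#–C# = F#, G#–B–D# = G#m, C#–E#–G# = C# and D#–F#–A# = D#m are all diatonic. But E–G#–B–D is foreign: the diatonic vii° on degree 7 is E#dim, whereas E7 comes from F# minor. It is labeled bVII7.

bVII7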